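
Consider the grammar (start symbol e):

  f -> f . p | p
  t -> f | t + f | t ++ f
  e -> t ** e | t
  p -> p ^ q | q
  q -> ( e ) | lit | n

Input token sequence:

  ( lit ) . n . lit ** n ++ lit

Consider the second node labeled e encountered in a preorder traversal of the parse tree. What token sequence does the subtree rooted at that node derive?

lit

[e [t [f [f [f [p [q ( [e [t [f [p [q lit]]]]] )]]] . [p [q n]]] . [p [q lit]]]] ** [e [t [t [f [p [q n]]]] ++ [f [p [q lit]]]]]]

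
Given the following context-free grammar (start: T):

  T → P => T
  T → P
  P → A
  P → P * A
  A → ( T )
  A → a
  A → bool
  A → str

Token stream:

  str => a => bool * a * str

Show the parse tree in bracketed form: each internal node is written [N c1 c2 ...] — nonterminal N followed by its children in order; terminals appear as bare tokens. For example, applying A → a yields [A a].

T
P => T
A => T
str => T
str => P => T
str => A => T
str => a => T
str => a => P
str => a => P * A
str => a => P * A * A
str => a => A * A * A
str => a => bool * A * A
str => a => bool * a * A
str => a => bool * a * str

[T [P [A str]] => [T [P [A a]] => [T [P [P [P [A bool]] * [A a]] * [A str]]]]]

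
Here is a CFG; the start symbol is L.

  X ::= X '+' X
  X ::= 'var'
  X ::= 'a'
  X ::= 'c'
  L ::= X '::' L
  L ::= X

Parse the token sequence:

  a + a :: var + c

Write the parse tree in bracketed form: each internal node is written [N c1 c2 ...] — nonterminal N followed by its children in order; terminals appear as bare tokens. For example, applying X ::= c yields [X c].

L
X :: L
X + X :: L
a + X :: L
a + a :: L
a + a :: X
a + a :: X + X
a + a :: var + X
a + a :: var + c

[L [X [X a] + [X a]] :: [L [X [X var] + [X c]]]]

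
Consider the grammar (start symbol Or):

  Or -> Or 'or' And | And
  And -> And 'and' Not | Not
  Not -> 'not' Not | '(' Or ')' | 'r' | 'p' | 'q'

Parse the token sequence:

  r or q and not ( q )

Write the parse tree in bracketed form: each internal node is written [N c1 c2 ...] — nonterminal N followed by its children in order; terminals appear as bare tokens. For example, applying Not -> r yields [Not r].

Or
Or or And
And or And
Not or And
r or And
r or And and Not
r or Not and Not
r or q and Not
r or q and not Not
r or q and not ( Or )
r or q and not ( And )
r or q and not ( Not )
r or q and not ( q )

[Or [Or [And [Not r]]] or [And [And [Not q]] and [Not not [Not ( [Or [And [Not q]]] )]]]]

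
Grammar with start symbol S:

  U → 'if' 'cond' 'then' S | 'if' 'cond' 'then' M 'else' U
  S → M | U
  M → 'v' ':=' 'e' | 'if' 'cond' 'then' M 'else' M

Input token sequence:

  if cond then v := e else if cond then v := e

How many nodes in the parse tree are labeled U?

2

[S [U if cond then [M v := e] else [U if cond then [S [M v := e]]]]]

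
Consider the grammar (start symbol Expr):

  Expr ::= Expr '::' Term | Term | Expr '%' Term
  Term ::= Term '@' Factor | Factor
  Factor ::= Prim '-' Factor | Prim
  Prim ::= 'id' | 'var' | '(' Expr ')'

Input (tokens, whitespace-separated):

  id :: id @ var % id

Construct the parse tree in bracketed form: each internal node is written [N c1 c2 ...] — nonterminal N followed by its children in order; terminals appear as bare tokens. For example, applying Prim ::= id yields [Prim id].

Expr
Expr % Term
Expr :: Term % Term
Term :: Term % Term
Factor :: Term % Term
Prim :: Term % Term
id :: Term % Term
id :: Term @ Factor % Term
id :: Factor @ Factor % Term
id :: Prim @ Factor % Term
id :: id @ Factor % Term
id :: id @ Prim % Term
id :: id @ var % Term
id :: id @ var % Factor
id :: id @ var % Prim
id :: id @ var % id

[Expr [Expr [Expr [Term [Factor [Prim id]]]] :: [Term [Term [Factor [Prim id]]] @ [Factor [Prim var]]]] % [Term [Factor [Prim id]]]]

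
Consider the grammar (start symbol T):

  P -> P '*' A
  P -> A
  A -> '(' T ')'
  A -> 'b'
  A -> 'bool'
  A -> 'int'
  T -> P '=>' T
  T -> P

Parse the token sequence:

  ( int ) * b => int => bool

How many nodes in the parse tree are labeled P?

5

[T [P [P [A ( [T [P [A int]]] )]] * [A b]] => [T [P [A int]] => [T [P [A bool]]]]]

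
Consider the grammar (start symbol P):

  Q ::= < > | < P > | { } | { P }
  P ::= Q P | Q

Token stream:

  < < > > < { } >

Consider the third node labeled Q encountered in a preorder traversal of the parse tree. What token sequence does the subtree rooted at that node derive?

< { } >

[P [Q < [P [Q < >]] >] [P [Q < [P [Q { }]] >]]]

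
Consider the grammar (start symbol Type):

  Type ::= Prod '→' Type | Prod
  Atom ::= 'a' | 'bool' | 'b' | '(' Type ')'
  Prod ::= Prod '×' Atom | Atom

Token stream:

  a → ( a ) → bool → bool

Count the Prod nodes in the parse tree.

[Type [Prod [Atom a]] → [Type [Prod [Atom ( [Type [Prod [Atom a]]] )]] → [Type [Prod [Atom bool]] → [Type [Prod [Atom bool]]]]]]

5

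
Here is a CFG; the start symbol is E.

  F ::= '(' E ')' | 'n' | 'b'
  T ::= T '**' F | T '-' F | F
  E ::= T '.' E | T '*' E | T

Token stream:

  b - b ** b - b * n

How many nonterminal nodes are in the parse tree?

[E [T [T [T [T [F b]] - [F b]] ** [F b]] - [F b]] * [E [T [F n]]]]

12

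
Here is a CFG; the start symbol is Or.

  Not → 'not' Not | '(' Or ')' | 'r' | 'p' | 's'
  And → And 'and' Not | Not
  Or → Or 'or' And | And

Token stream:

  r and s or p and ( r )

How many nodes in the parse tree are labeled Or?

[Or [Or [And [And [Not r]] and [Not s]]] or [And [And [Not p]] and [Not ( [Or [And [Not r]]] )]]]

3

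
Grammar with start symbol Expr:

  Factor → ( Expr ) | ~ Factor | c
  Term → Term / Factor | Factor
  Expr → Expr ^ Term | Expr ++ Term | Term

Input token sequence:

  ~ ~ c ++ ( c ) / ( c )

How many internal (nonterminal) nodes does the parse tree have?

16

[Expr [Expr [Term [Factor ~ [Factor ~ [Factor c]]]]] ++ [Term [Term [Factor ( [Expr [Term [Factor c]]] )]] / [Factor ( [Expr [Term [Factor c]]] )]]]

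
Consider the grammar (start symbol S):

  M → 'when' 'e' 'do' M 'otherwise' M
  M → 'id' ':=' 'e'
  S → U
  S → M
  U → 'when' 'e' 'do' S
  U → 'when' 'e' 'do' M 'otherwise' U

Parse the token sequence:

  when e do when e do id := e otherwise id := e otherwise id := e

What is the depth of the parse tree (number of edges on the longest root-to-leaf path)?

4

[S [M when e do [M when e do [M id := e] otherwise [M id := e]] otherwise [M id := e]]]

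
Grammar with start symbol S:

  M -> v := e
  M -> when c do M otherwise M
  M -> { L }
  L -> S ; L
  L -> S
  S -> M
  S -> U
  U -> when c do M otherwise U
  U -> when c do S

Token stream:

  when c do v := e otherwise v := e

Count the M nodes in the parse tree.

3

[S [M when c do [M v := e] otherwise [M v := e]]]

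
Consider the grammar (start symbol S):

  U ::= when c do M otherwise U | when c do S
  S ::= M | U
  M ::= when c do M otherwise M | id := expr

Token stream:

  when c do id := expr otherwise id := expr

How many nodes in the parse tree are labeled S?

1

[S [M when c do [M id := expr] otherwise [M id := expr]]]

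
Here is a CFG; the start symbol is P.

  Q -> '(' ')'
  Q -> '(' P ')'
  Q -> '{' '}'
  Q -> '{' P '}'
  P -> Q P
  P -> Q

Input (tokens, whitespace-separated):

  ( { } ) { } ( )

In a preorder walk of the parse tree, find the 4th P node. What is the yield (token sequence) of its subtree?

( )

[P [Q ( [P [Q { }]] )] [P [Q { }] [P [Q ( )]]]]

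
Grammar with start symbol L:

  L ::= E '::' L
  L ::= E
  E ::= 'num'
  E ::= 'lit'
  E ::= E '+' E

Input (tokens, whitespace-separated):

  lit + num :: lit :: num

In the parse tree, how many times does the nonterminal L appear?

3

[L [E [E lit] + [E num]] :: [L [E lit] :: [L [E num]]]]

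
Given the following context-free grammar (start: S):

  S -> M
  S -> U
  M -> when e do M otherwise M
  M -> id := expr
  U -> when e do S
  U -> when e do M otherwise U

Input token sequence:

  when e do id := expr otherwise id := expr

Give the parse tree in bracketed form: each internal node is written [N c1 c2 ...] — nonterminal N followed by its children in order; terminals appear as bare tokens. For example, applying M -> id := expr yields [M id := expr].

[S [M when e do [M id := expr] otherwise [M id := expr]]]

S
M
when e do M otherwise M
when e do id := expr otherwise M
when e do id := expr otherwise id := expr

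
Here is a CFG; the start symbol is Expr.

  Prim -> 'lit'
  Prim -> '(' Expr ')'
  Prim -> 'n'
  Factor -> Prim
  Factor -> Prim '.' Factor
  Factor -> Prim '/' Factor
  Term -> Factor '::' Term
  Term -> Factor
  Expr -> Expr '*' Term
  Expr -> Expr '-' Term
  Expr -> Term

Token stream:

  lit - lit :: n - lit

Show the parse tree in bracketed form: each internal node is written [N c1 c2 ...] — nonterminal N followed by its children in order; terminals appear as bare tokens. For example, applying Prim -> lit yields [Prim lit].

Expr
Expr - Term
Expr - Term - Term
Term - Term - Term
Factor - Term - Term
Prim - Term - Term
lit - Term - Term
lit - Factor :: Term - Term
lit - Prim :: Term - Term
lit - lit :: Term - Term
lit - lit :: Factor - Term
lit - lit :: Prim - Term
lit - lit :: n - Term
lit - lit :: n - Factor
lit - lit :: n - Prim
lit - lit :: n - lit

[Expr [Expr [Expr [Term [Factor [Prim lit]]]] - [Term [Factor [Prim lit]] :: [Term [Factor [Prim n]]]]] - [Term [Factor [Prim lit]]]]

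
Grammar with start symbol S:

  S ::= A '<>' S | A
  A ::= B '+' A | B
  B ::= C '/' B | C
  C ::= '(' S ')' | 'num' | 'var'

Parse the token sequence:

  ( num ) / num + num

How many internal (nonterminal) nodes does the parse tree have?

[S [A [B [C ( [S [A [B [C num]]]] )] / [B [C num]]] + [A [B [C num]]]]]

13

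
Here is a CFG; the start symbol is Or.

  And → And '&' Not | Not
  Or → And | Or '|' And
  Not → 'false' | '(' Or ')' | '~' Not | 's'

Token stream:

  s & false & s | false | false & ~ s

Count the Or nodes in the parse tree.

[Or [Or [Or [And [And [And [Not s]] & [Not false]] & [Not s]]] | [And [Not false]]] | [And [And [Not false]] & [Not ~ [Not s]]]]

3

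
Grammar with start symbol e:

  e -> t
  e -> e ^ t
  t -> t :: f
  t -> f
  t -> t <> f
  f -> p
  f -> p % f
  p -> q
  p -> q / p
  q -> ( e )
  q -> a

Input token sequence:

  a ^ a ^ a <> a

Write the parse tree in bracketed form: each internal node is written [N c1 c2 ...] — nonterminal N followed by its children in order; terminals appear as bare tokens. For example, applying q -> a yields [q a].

[e [e [e [t [f [p [q a]]]]] ^ [t [f [p [q a]]]]] ^ [t [t [f [p [q a]]]] <> [f [p [q a]]]]]

e
e ^ t
e ^ t ^ t
t ^ t ^ t
f ^ t ^ t
p ^ t ^ t
q ^ t ^ t
a ^ t ^ t
a ^ f ^ t
a ^ p ^ t
a ^ q ^ t
a ^ a ^ t
a ^ a ^ t <> f
a ^ a ^ f <> f
a ^ a ^ p <> f
a ^ a ^ q <> f
a ^ a ^ a <> f
a ^ a ^ a <> p
a ^ a ^ a <> q
a ^ a ^ a <> a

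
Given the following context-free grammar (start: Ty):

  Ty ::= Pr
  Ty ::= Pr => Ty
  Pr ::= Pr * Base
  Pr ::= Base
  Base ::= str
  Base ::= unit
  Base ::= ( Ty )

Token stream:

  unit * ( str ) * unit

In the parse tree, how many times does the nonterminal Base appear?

[Ty [Pr [Pr [Pr [Base unit]] * [Base ( [Ty [Pr [Base str]]] )]] * [Base unit]]]

4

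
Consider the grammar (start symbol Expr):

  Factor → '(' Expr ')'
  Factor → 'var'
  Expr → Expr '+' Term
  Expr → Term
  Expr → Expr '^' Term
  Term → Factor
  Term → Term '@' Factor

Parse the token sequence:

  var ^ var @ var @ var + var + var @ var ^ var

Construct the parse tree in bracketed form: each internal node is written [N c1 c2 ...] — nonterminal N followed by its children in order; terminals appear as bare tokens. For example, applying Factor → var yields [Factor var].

[Expr [Expr [Expr [Expr [Expr [Term [Factor var]]] ^ [Term [Term [Term [Factor var]] @ [Factor var]] @ [Factor var]]] + [Term [Factor var]]] + [Term [Term [Factor var]] @ [Factor var]]] ^ [Term [Factor var]]]

Expr
Expr ^ Term
Expr + Term ^ Term
Expr + Term + Term ^ Term
Expr ^ Term + Term + Term ^ Term
Term ^ Term + Term + Term ^ Term
Factor ^ Term + Term + Term ^ Term
var ^ Term + Term + Term ^ Term
var ^ Term @ Factor + Term + Term ^ Term
var ^ Term @ Factor @ Factor + Term + Term ^ Term
var ^ Factor @ Factor @ Factor + Term + Term ^ Term
var ^ var @ Factor @ Factor + Term + Term ^ Term
var ^ var @ var @ Factor + Term + Term ^ Term
var ^ var @ var @ var + Term + Term ^ Term
var ^ var @ var @ var + Factor + Term ^ Term
var ^ var @ var @ var + var + Term ^ Term
var ^ var @ var @ var + var + Term @ Factor ^ Term
var ^ var @ var @ var + var + Factor @ Factor ^ Term
var ^ var @ var @ var + var + var @ Factor ^ Term
var ^ var @ var @ var + var + var @ var ^ Term
var ^ var @ var @ var + var + var @ var ^ Factor
var ^ var @ var @ var + var + var @ var ^ var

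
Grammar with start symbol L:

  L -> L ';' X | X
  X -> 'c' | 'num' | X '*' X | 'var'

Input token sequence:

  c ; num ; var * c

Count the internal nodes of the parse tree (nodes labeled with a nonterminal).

8

[L [L [L [X c]] ; [X num]] ; [X [X var] * [X c]]]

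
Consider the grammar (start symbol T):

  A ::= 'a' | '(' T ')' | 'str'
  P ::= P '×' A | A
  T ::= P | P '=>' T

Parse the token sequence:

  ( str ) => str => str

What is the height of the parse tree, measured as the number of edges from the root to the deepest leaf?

[T [P [A ( [T [P [A str]]] )]] => [T [P [A str]] => [T [P [A str]]]]]

6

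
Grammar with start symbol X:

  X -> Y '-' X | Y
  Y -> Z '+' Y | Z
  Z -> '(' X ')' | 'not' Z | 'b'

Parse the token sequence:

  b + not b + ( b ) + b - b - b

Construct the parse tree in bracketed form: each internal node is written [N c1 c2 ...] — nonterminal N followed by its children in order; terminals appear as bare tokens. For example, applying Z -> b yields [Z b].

[X [Y [Z b] + [Y [Z not [Z b]] + [Y [Z ( [X [Y [Z b]]] )] + [Y [Z b]]]]] - [X [Y [Z b]] - [X [Y [Z b]]]]]

X
Y - X
Z + Y - X
b + Y - X
b + Z + Y - X
b + not Z + Y - X
b + not b + Y - X
b + not b + Z + Y - X
b + not b + ( X ) + Y - X
b + not b + ( Y ) + Y - X
b + not b + ( Z ) + Y - X
b + not b + ( b ) + Y - X
b + not b + ( b ) + Z - X
b + not b + ( b ) + b - X
b + not b + ( b ) + b - Y - X
b + not b + ( b ) + b - Z - X
b + not b + ( b ) + b - b - X
b + not b + ( b ) + b - b - Y
b + not b + ( b ) + b - b - Z
b + not b + ( b ) + b - b - b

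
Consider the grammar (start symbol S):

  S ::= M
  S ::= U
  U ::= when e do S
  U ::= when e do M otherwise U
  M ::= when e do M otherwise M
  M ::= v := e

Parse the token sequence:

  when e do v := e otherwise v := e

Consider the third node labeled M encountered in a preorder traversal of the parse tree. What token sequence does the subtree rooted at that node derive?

v := e

[S [M when e do [M v := e] otherwise [M v := e]]]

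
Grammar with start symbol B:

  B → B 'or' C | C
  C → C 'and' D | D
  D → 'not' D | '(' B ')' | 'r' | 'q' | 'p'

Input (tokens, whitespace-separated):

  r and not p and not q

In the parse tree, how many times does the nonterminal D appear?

5

[B [C [C [C [D r]] and [D not [D p]]] and [D not [D q]]]]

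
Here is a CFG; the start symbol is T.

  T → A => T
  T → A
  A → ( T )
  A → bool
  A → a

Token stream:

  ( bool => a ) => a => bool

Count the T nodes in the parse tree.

[T [A ( [T [A bool] => [T [A a]]] )] => [T [A a] => [T [A bool]]]]

5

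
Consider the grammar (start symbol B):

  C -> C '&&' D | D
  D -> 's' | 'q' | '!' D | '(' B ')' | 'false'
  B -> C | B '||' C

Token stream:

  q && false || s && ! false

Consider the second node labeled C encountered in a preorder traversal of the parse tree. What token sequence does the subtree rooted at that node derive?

q

[B [B [C [C [D q]] && [D false]]] || [C [C [D s]] && [D ! [D false]]]]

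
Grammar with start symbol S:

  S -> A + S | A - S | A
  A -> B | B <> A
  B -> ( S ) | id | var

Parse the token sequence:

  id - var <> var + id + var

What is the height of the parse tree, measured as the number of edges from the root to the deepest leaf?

6

[S [A [B id]] - [S [A [B var] <> [A [B var]]] + [S [A [B id]] + [S [A [B var]]]]]]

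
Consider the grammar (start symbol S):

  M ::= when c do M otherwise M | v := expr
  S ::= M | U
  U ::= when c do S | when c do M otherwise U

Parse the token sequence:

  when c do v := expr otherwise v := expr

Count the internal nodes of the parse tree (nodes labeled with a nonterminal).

4

[S [M when c do [M v := expr] otherwise [M v := expr]]]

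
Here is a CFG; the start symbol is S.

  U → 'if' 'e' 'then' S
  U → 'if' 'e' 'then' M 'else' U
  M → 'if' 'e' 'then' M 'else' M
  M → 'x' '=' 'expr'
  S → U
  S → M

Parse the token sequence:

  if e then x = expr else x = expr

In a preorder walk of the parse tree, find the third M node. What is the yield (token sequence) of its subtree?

[S [M if e then [M x = expr] else [M x = expr]]]

x = expr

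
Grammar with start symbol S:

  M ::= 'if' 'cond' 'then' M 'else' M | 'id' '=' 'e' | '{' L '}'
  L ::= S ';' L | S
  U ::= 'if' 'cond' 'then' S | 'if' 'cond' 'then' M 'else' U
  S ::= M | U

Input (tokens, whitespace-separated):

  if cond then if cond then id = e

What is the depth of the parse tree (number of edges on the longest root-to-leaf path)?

6

[S [U if cond then [S [U if cond then [S [M id = e]]]]]]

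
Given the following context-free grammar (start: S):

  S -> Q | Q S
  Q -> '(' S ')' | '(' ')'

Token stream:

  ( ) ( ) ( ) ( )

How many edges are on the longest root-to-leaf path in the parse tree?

[S [Q ( )] [S [Q ( )] [S [Q ( )] [S [Q ( )]]]]]

5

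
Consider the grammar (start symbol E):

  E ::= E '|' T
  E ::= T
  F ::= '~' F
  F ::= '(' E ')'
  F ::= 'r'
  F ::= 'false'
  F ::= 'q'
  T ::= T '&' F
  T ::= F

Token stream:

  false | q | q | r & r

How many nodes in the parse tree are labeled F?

5

[E [E [E [E [T [F false]]] | [T [F q]]] | [T [F q]]] | [T [T [F r]] & [F r]]]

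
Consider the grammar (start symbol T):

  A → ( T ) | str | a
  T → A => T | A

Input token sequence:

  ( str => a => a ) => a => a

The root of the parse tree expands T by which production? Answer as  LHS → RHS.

T → A => T

[T [A ( [T [A str] => [T [A a] => [T [A a]]]] )] => [T [A a] => [T [A a]]]]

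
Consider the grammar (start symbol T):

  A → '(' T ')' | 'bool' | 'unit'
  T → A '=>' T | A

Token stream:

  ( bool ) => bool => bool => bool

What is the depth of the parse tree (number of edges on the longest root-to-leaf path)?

5

[T [A ( [T [A bool]] )] => [T [A bool] => [T [A bool] => [T [A bool]]]]]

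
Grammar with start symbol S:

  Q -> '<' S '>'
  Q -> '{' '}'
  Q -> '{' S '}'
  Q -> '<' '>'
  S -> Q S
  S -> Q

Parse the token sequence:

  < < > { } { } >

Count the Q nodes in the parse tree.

[S [Q < [S [Q < >] [S [Q { }] [S [Q { }]]]] >]]

4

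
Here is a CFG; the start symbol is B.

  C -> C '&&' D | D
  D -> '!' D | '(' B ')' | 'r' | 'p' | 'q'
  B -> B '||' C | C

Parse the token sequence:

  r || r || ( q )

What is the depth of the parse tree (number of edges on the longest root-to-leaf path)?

6

[B [B [B [C [D r]]] || [C [D r]]] || [C [D ( [B [C [D q]]] )]]]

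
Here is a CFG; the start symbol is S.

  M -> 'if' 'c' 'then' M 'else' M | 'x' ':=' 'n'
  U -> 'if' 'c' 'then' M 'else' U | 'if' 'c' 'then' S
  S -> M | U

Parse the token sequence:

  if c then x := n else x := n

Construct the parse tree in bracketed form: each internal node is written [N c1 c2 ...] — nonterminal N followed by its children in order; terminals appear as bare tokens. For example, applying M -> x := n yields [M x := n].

S
M
if c then M else M
if c then x := n else M
if c then x := n else x := n

[S [M if c then [M x := n] else [M x := n]]]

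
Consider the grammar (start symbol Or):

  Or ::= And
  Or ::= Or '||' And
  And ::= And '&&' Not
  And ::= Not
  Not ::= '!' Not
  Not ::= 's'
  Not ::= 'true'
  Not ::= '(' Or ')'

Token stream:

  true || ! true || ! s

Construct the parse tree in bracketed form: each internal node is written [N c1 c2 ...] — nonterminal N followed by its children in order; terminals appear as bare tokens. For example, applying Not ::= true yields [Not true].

Or
Or || And
Or || And || And
And || And || And
Not || And || And
true || And || And
true || Not || And
true || ! Not || And
true || ! true || And
true || ! true || Not
true || ! true || ! Not
true || ! true || ! s

[Or [Or [Or [And [Not true]]] || [And [Not ! [Not true]]]] || [And [Not ! [Not s]]]]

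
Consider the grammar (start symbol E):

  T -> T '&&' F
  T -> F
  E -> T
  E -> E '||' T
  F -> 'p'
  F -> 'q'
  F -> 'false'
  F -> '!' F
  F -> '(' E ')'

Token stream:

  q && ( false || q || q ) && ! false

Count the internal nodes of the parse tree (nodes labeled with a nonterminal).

17

[E [T [T [T [F q]] && [F ( [E [E [E [T [F false]]] || [T [F q]]] || [T [F q]]] )]] && [F ! [F false]]]]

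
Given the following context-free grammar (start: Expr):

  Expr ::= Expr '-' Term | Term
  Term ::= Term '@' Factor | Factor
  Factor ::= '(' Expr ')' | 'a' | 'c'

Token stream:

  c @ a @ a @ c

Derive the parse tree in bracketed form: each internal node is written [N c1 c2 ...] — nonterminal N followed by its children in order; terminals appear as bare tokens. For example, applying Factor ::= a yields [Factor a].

Expr
Term
Term @ Factor
Term @ Factor @ Factor
Term @ Factor @ Factor @ Factor
Factor @ Factor @ Factor @ Factor
c @ Factor @ Factor @ Factor
c @ a @ Factor @ Factor
c @ a @ a @ Factor
c @ a @ a @ c

[Expr [Term [Term [Term [Term [Factor c]] @ [Factor a]] @ [Factor a]] @ [Factor c]]]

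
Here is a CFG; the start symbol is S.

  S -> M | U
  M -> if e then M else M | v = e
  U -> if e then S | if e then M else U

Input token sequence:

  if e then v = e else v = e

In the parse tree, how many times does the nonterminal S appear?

1

[S [M if e then [M v = e] else [M v = e]]]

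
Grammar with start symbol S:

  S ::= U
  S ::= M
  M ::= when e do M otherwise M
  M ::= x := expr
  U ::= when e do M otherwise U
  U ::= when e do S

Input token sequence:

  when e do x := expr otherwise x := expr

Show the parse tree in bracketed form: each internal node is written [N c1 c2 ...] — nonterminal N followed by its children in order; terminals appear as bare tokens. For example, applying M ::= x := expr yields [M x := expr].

S
M
when e do M otherwise M
when e do x := expr otherwise M
when e do x := expr otherwise x := expr

[S [M when e do [M x := expr] otherwise [M x := expr]]]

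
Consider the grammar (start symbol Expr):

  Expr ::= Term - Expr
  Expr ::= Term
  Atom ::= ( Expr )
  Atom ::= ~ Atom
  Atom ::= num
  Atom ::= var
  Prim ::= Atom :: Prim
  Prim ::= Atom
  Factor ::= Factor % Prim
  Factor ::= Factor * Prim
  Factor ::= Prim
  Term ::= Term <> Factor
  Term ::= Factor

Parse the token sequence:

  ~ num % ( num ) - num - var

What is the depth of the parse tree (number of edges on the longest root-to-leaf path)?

[Expr [Term [Factor [Factor [Prim [Atom ~ [Atom num]]]] % [Prim [Atom ( [Expr [Term [Factor [Prim [Atom num]]]]] )]]]] - [Expr [Term [Factor [Prim [Atom num]]]] - [Expr [Term [Factor [Prim [Atom var]]]]]]]

10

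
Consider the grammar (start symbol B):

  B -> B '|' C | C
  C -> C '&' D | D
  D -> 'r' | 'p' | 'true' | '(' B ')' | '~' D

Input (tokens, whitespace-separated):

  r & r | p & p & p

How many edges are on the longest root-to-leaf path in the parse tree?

[B [B [C [C [D r]] & [D r]]] | [C [C [C [D p]] & [D p]] & [D p]]]

5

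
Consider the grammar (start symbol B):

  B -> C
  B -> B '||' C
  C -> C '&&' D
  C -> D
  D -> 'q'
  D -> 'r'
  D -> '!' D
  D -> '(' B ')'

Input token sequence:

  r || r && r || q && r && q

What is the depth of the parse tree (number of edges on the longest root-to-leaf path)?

5

[B [B [B [C [D r]]] || [C [C [D r]] && [D r]]] || [C [C [C [D q]] && [D r]] && [D q]]]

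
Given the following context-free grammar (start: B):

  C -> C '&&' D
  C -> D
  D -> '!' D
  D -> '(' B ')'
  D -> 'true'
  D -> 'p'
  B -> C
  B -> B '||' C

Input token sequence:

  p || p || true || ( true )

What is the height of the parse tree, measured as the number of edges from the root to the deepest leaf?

[B [B [B [B [C [D p]]] || [C [D p]]] || [C [D true]]] || [C [D ( [B [C [D true]]] )]]]

6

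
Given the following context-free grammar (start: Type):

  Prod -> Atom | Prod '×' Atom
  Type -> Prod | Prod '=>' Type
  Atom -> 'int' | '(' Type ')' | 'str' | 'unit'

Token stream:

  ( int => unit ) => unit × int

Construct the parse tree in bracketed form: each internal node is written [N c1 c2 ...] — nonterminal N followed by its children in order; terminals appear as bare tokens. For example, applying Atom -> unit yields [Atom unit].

[Type [Prod [Atom ( [Type [Prod [Atom int]] => [Type [Prod [Atom unit]]]] )]] => [Type [Prod [Prod [Atom unit]] × [Atom int]]]]

Type
Prod => Type
Atom => Type
( Type ) => Type
( Prod => Type ) => Type
( Atom => Type ) => Type
( int => Type ) => Type
( int => Prod ) => Type
( int => Atom ) => Type
( int => unit ) => Type
( int => unit ) => Prod
( int => unit ) => Prod × Atom
( int => unit ) => Atom × Atom
( int => unit ) => unit × Atom
( int => unit ) => unit × int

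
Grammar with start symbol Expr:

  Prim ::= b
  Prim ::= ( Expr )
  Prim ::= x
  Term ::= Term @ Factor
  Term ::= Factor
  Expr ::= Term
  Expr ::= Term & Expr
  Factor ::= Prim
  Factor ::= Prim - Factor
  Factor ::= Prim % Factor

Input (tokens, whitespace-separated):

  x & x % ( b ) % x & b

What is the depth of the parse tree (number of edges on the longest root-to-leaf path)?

10

[Expr [Term [Factor [Prim x]]] & [Expr [Term [Factor [Prim x] % [Factor [Prim ( [Expr [Term [Factor [Prim b]]]] )] % [Factor [Prim x]]]]] & [Expr [Term [Factor [Prim b]]]]]]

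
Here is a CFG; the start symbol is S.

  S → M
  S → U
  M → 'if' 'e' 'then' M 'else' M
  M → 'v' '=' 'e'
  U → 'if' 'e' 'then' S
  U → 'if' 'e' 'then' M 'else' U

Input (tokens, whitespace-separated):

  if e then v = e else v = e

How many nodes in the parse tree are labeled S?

1

[S [M if e then [M v = e] else [M v = e]]]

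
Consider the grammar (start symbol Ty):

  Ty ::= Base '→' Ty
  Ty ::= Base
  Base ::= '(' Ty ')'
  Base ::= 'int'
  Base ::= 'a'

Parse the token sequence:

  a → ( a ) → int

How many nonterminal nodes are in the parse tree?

[Ty [Base a] → [Ty [Base ( [Ty [Base a]] )] → [Ty [Base int]]]]

8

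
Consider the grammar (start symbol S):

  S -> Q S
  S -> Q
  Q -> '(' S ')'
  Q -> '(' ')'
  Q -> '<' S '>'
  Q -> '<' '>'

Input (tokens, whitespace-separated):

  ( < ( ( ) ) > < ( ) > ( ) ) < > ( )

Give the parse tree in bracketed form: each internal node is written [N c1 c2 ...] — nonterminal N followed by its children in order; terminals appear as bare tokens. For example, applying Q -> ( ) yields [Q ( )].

[S [Q ( [S [Q < [S [Q ( [S [Q ( )]] )]] >] [S [Q < [S [Q ( )]] >] [S [Q ( )]]]] )] [S [Q < >] [S [Q ( )]]]]

S
Q S
( S ) S
( Q S ) S
( < S > S ) S
( < Q > S ) S
( < ( S ) > S ) S
( < ( Q ) > S ) S
( < ( ( ) ) > S ) S
( < ( ( ) ) > Q S ) S
( < ( ( ) ) > < S > S ) S
( < ( ( ) ) > < Q > S ) S
( < ( ( ) ) > < ( ) > S ) S
( < ( ( ) ) > < ( ) > Q ) S
( < ( ( ) ) > < ( ) > ( ) ) S
( < ( ( ) ) > < ( ) > ( ) ) Q S
( < ( ( ) ) > < ( ) > ( ) ) < > S
( < ( ( ) ) > < ( ) > ( ) ) < > Q
( < ( ( ) ) > < ( ) > ( ) ) < > ( )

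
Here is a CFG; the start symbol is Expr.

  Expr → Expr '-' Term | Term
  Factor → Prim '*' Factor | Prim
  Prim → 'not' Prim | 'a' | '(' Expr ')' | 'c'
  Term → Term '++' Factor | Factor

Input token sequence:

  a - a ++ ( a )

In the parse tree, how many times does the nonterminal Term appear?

[Expr [Expr [Term [Factor [Prim a]]]] - [Term [Term [Factor [Prim a]]] ++ [Factor [Prim ( [Expr [Term [Factor [Prim a]]]] )]]]]

4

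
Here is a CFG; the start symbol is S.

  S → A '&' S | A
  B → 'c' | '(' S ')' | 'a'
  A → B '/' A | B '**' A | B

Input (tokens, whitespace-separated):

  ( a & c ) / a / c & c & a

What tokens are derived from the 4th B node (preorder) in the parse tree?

a

[S [A [B ( [S [A [B a]] & [S [A [B c]]]] )] / [A [B a] / [A [B c]]]] & [S [A [B c]] & [S [A [B a]]]]]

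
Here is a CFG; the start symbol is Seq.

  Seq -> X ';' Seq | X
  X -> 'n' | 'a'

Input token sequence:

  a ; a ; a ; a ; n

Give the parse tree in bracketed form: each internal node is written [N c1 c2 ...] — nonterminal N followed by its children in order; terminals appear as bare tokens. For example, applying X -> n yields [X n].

Seq
X ; Seq
a ; Seq
a ; X ; Seq
a ; a ; Seq
a ; a ; X ; Seq
a ; a ; a ; Seq
a ; a ; a ; X ; Seq
a ; a ; a ; a ; Seq
a ; a ; a ; a ; X
a ; a ; a ; a ; n

[Seq [X a] ; [Seq [X a] ; [Seq [X a] ; [Seq [X a] ; [Seq [X n]]]]]]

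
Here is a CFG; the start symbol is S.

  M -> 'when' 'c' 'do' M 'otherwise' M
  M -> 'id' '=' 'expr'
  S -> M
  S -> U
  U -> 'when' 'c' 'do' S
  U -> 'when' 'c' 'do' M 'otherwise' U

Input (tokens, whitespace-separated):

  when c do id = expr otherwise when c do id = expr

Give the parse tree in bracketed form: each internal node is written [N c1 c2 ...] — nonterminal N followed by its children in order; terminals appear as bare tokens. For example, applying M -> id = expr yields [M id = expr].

S
U
when c do M otherwise U
when c do id = expr otherwise U
when c do id = expr otherwise when c do S
when c do id = expr otherwise when c do M
when c do id = expr otherwise when c do id = expr

[S [U when c do [M id = expr] otherwise [U when c do [S [M id = expr]]]]]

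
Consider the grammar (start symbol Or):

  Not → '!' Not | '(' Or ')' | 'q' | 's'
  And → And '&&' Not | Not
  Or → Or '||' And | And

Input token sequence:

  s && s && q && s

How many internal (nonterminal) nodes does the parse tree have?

9

[Or [And [And [And [And [Not s]] && [Not s]] && [Not q]] && [Not s]]]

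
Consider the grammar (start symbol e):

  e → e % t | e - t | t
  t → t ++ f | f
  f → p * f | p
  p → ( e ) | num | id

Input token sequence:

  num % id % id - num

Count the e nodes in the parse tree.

[e [e [e [e [t [f [p num]]]] % [t [f [p id]]]] % [t [f [p id]]]] - [t [f [p num]]]]

4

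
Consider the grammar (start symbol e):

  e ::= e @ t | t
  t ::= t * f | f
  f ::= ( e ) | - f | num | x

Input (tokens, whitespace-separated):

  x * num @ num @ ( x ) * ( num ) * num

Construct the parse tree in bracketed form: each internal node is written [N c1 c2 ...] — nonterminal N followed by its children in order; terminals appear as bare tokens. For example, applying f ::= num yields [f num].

[e [e [e [t [t [f x]] * [f num]]] @ [t [f num]]] @ [t [t [t [f ( [e [t [f x]]] )]] * [f ( [e [t [f num]]] )]] * [f num]]]

e
e @ t
e @ t @ t
t @ t @ t
t * f @ t @ t
f * f @ t @ t
x * f @ t @ t
x * num @ t @ t
x * num @ f @ t
x * num @ num @ t
x * num @ num @ t * f
x * num @ num @ t * f * f
x * num @ num @ f * f * f
x * num @ num @ ( e ) * f * f
x * num @ num @ ( t ) * f * f
x * num @ num @ ( f ) * f * f
x * num @ num @ ( x ) * f * f
x * num @ num @ ( x ) * ( e ) * f
x * num @ num @ ( x ) * ( t ) * f
x * num @ num @ ( x ) * ( f ) * f
x * num @ num @ ( x ) * ( num ) * f
x * num @ num @ ( x ) * ( num ) * num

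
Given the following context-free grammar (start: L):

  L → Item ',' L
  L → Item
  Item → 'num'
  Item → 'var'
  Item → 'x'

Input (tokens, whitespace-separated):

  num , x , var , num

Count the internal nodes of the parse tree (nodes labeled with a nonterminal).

8

[L [Item num] , [L [Item x] , [L [Item var] , [L [Item num]]]]]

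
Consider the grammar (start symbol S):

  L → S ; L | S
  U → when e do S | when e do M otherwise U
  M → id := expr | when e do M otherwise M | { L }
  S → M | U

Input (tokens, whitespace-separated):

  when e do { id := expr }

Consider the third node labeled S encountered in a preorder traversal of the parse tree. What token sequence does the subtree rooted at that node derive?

id := expr

[S [U when e do [S [M { [L [S [M id := expr]]] }]]]]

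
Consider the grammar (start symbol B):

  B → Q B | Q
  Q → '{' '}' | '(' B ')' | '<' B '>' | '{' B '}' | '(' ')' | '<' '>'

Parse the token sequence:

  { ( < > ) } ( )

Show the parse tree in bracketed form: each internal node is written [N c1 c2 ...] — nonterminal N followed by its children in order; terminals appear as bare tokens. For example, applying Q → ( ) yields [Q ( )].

B
Q B
{ B } B
{ Q } B
{ ( B ) } B
{ ( Q ) } B
{ ( < > ) } B
{ ( < > ) } Q
{ ( < > ) } ( )

[B [Q { [B [Q ( [B [Q < >]] )]] }] [B [Q ( )]]]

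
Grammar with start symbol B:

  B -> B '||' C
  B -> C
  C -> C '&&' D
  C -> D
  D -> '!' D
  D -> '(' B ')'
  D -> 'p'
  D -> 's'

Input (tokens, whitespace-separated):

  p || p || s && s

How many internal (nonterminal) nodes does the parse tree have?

11

[B [B [B [C [D p]]] || [C [D p]]] || [C [C [D s]] && [D s]]]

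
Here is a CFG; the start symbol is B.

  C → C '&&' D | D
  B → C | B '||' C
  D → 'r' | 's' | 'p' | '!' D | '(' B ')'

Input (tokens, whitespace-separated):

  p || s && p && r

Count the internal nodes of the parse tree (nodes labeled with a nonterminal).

10

[B [B [C [D p]]] || [C [C [C [D s]] && [D p]] && [D r]]]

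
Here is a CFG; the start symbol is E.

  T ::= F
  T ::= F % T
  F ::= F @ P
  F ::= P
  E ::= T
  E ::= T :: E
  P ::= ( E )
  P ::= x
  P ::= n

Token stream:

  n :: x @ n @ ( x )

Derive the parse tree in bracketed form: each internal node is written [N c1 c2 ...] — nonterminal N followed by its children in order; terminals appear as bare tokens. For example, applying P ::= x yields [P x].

[E [T [F [P n]]] :: [E [T [F [F [F [P x]] @ [P n]] @ [P ( [E [T [F [P x]]]] )]]]]]

E
T :: E
F :: E
P :: E
n :: E
n :: T
n :: F
n :: F @ P
n :: F @ P @ P
n :: P @ P @ P
n :: x @ P @ P
n :: x @ n @ P
n :: x @ n @ ( E )
n :: x @ n @ ( T )
n :: x @ n @ ( F )
n :: x @ n @ ( P )
n :: x @ n @ ( x )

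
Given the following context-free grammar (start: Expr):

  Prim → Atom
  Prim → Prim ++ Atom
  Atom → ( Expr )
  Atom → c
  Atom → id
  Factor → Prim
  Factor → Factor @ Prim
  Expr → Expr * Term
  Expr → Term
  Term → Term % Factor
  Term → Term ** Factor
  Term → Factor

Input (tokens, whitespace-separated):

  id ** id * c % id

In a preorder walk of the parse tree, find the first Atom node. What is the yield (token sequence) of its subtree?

[Expr [Expr [Term [Term [Factor [Prim [Atom id]]]] ** [Factor [Prim [Atom id]]]]] * [Term [Term [Factor [Prim [Atom c]]]] % [Factor [Prim [Atom id]]]]]

id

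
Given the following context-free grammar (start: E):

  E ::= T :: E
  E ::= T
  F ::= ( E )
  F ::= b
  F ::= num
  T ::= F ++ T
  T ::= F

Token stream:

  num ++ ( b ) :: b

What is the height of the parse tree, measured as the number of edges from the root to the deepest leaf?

7

[E [T [F num] ++ [T [F ( [E [T [F b]]] )]]] :: [E [T [F b]]]]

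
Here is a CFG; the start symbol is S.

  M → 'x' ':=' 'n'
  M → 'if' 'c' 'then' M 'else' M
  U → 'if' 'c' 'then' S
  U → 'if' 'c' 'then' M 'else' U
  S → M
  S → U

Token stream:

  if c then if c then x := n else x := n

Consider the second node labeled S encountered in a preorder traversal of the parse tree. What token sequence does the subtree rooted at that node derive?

[S [U if c then [S [M if c then [M x := n] else [M x := n]]]]]

if c then x := n else x := n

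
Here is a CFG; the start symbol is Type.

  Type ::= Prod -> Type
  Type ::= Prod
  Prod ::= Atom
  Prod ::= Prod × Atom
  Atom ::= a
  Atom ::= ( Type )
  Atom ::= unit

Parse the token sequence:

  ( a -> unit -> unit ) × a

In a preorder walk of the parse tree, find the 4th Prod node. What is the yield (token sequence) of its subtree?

[Type [Prod [Prod [Atom ( [Type [Prod [Atom a]] -> [Type [Prod [Atom unit]] -> [Type [Prod [Atom unit]]]]] )]] × [Atom a]]]

unit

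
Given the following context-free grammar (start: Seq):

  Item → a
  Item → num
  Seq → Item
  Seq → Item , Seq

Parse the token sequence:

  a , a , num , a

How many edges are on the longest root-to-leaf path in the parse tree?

[Seq [Item a] , [Seq [Item a] , [Seq [Item num] , [Seq [Item a]]]]]

5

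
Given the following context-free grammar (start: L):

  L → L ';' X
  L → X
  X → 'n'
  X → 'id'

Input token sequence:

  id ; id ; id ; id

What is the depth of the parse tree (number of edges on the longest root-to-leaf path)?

5

[L [L [L [L [X id]] ; [X id]] ; [X id]] ; [X id]]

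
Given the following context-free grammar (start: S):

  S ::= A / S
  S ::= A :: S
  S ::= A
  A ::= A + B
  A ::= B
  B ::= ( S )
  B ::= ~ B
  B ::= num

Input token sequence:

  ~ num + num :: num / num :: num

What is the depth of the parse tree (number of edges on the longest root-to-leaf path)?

[S [A [A [B ~ [B num]]] + [B num]] :: [S [A [B num]] / [S [A [B num]] :: [S [A [B num]]]]]]

6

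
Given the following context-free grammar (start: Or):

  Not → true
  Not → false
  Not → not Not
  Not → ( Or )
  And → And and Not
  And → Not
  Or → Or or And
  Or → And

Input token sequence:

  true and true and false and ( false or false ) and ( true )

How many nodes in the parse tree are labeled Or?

4

[Or [And [And [And [And [And [Not true]] and [Not true]] and [Not false]] and [Not ( [Or [Or [And [Not false]]] or [And [Not false]]] )]] and [Not ( [Or [And [Not true]]] )]]]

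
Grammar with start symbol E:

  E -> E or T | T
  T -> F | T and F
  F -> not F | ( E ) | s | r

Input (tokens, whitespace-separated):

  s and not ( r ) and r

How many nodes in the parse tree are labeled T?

[E [T [T [T [F s]] and [F not [F ( [E [T [F r]]] )]]] and [F r]]]

4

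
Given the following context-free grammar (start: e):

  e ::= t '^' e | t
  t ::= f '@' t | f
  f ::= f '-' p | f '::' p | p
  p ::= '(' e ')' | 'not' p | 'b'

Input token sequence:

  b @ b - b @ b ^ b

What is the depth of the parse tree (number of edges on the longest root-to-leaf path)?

[e [t [f [p b]] @ [t [f [f [p b]] - [p b]] @ [t [f [p b]]]]] ^ [e [t [f [p b]]]]]

6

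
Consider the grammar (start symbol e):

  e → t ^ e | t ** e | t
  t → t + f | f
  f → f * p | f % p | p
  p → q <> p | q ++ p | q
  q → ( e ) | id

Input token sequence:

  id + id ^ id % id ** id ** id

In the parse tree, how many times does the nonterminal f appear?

6

[e [t [t [f [p [q id]]]] + [f [p [q id]]]] ^ [e [t [f [f [p [q id]]] % [p [q id]]]] ** [e [t [f [p [q id]]]] ** [e [t [f [p [q id]]]]]]]]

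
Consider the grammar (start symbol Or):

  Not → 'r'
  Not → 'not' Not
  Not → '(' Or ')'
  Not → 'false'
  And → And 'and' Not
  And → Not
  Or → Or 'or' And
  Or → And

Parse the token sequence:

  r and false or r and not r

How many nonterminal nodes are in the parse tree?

11

[Or [Or [And [And [Not r]] and [Not false]]] or [And [And [Not r]] and [Not not [Not r]]]]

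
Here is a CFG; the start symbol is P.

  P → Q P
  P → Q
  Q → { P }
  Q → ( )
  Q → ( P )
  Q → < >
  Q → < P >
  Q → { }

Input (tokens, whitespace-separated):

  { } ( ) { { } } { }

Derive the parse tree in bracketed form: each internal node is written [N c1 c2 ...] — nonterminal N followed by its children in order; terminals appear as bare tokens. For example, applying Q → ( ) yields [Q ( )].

P
Q P
{ } P
{ } Q P
{ } ( ) P
{ } ( ) Q P
{ } ( ) { P } P
{ } ( ) { Q } P
{ } ( ) { { } } P
{ } ( ) { { } } Q
{ } ( ) { { } } { }

[P [Q { }] [P [Q ( )] [P [Q { [P [Q { }]] }] [P [Q { }]]]]]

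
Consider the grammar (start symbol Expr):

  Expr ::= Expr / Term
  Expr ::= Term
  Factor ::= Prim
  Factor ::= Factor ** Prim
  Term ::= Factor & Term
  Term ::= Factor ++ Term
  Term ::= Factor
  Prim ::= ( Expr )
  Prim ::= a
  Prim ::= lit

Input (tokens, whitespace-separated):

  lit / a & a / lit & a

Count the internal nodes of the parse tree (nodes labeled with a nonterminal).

18

[Expr [Expr [Expr [Term [Factor [Prim lit]]]] / [Term [Factor [Prim a]] & [Term [Factor [Prim a]]]]] / [Term [Factor [Prim lit]] & [Term [Factor [Prim a]]]]]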